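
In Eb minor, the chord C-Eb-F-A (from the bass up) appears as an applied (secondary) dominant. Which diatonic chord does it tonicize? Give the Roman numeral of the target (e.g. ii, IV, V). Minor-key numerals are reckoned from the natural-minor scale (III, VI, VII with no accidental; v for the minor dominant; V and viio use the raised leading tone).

V

The chord is a dominant seventh chord on F.
A dominant resolves down a perfect fifth: F → Bb. In Eb minor, Bb is scale degree 5, i.e. V.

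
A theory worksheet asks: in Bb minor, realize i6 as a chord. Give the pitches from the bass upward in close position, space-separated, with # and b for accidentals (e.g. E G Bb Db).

In Bb minor, scale degree 1 is Bb, and the diatonic chord built there is a minor triad.
That chord is spelled Bb-Db-F.
The figured bass 6 indicates first inversion, placing the third (Db) in the bass: Db-F-Bb.

Db F Bb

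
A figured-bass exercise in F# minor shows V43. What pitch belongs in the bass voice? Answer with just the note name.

G#

V in F# minor has root C#; the chord is C#-E#-G#-B.
The figure 43 means second inversion — the fifth is in the bass.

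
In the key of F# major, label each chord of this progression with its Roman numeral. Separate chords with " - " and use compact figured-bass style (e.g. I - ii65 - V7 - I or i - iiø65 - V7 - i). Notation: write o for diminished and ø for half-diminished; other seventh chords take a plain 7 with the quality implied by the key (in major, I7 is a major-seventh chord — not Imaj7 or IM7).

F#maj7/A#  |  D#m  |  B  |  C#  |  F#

F#maj7/A#: major seventh chord on F# = scale degree 1 → I65.
D#m: root D# is the submediant; minor triad there is vi.
B: major triad on B = scale degree 4 → IV.
C#: major triad on C# = scale degree 5 → V.
F#: root F# is the tonic; major triad there is I.

I65 - vi - IV - V - I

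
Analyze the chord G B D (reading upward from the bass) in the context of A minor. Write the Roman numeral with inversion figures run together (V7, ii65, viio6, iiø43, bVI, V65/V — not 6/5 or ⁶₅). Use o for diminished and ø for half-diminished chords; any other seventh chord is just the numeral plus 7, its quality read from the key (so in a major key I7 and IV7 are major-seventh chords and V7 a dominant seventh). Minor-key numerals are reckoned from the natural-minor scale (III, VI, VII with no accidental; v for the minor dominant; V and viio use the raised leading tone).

Stacked in thirds the chord is G-B-D: a major triad on G.
G is scale degree 7 in A minor, and a major triad on that degree is written VII.

VII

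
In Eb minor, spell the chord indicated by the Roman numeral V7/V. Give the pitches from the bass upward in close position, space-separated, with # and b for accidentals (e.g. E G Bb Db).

F A C Eb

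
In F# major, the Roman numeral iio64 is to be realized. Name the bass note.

D

iio in F# major has root G#; the chord is G#-B-D.
The figure 64 means second inversion — the fifth is in the bass.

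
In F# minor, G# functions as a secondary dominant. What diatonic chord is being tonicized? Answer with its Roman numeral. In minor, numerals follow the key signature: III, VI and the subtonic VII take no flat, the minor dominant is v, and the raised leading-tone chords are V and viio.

The chord is a major triad on G#.
A dominant resolves down a perfect fifth: G# → C#. In F# minor, C# is scale degree 5, i.e. V.

V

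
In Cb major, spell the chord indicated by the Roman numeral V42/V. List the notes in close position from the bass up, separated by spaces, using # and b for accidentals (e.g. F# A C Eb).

Cb Db F Ab

V42/V is a secondary dominant — the dominant seventh of V. V in Cb major is Gb, so the applied chord's root is Db, a perfect fifth above.
Building a dominant seventh chord on Db gives Db-F-Ab-Cb.
With the 42 figure the chord is in third inversion; from the bass Cb upward in close position it reads Cb-Db-F-Ab.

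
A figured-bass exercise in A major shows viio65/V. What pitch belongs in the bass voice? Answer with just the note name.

F#

The applied chord viio65/V is rooted on D#: D#-F#-A-C.
The figure 65 means first inversion — the third is in the bass.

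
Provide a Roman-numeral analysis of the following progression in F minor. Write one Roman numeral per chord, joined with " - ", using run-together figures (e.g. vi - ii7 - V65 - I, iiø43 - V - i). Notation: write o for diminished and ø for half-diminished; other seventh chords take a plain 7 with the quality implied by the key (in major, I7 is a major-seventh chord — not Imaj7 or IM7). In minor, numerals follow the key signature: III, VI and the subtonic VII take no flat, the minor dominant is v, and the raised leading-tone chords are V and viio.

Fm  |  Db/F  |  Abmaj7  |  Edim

i - VI6 - III7 - viio

Fm has root F, degree 1 in F minor, so i.
Db/F has root Db, degree 6 in F minor, so VI6.
Abmaj7 has root Ab, degree 3 in F minor, so III7.
Edim has root E, degree 7 in F minor, so viio.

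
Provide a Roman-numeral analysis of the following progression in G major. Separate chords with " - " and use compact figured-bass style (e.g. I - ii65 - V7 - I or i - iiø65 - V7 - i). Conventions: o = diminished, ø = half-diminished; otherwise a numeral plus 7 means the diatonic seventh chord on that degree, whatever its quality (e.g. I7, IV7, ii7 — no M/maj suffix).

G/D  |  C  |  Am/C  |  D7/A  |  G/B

I64 - IV - ii6 - V43 - I6

G/D has root G, degree 1 in G major, so I64.
C has root C, degree 4 in G major, so IV.
Am/C: root A is the supertonic; minor triad there is ii6.
D7/A has root D, degree 5 in G major, so V43.
G/B: major triad on G = scale degree 1 → I6.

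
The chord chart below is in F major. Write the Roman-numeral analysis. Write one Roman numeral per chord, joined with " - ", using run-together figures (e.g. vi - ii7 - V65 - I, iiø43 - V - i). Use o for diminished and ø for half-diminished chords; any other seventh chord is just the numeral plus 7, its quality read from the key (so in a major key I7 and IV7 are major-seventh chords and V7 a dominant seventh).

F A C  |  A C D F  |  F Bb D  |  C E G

I - vi43 - IV64 - V

F-A-C: major triad on F = scale degree 1 → I.
A-C-D-F: root D is the submediant; minor seventh chord there is vi43.
F-Bb-D: root Bb is the subdominant; major triad there is IV64.
C-E-G: root C is the dominant; major triad there is V.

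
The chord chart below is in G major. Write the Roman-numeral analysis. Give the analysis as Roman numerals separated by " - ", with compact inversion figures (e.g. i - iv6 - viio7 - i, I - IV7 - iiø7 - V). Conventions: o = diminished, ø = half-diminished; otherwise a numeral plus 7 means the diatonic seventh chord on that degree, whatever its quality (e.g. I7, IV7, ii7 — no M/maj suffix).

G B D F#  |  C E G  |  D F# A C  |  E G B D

I7 - IV - V7 - vi7

G-B-D-F# has root G, degree 1 in G major, so I7.
C-E-G: root C is the subdominant; major triad there is IV.
D-F#-A-C has root D, degree 5 in G major, so V7.
E-G-B-D: root E is the submediant; minor seventh chord there is vi7.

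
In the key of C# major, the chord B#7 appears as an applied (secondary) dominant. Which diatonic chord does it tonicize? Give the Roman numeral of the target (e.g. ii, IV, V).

The chord is a dominant seventh chord on B#.
A dominant resolves down a perfect fifth: B# → E#. In C# major, E# is scale degree 3, i.e. iii.

iii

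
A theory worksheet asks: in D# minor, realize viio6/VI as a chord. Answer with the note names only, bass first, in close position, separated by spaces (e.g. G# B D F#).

C# E A#

The slash marks an applied leading-tone chord: viio of VI. In D# minor, VI is B, so the leading tone to it is A#, a half step below.
Building a diminished triad on A# gives A#-C#-E.
With the 6 figure the chord is in first inversion; from the bass C# upward in close position it reads C#-E-A#.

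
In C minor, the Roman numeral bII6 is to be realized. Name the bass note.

F

bII in C minor has root Db; the chord is Db-F-Ab.
The figure 6 means first inversion — the third is in the bass.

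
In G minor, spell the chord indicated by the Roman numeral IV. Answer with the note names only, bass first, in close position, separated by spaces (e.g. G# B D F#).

C E G

IV is the major subdominant, borrowed from the parallel major. In G minor that root is C.
So the chord is C-E-G.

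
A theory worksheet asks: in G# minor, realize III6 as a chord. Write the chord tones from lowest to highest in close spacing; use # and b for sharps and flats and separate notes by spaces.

In G# minor, scale degree 3 is B, and the diatonic chord built there is a major triad.
Stacking thirds from B gives B-D#-F#.
The figured bass 6 indicates first inversion, placing the third (D#) in the bass: D#-F#-B.

D# F# B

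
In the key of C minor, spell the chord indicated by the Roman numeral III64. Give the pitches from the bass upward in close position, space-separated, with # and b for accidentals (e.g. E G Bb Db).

The numeral's case and figure indicate a major triad. In C minor its root, scale degree 3, is Eb.
That chord is spelled Eb-G-Bb.
The figured bass 64 indicates second inversion, placing the fifth (Bb) in the bass: Bb-Eb-G.

Bb Eb G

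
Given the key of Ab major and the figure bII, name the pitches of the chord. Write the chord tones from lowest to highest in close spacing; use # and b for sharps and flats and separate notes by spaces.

Scale degree 2 in Ab major is Bb; lowering it a half step gives Bbb. bII is the Neapolitan chord — a major triad on the lowered second degree.
So the chord is Bbb-Db-Fb, a major triad.

Bbb Db Fb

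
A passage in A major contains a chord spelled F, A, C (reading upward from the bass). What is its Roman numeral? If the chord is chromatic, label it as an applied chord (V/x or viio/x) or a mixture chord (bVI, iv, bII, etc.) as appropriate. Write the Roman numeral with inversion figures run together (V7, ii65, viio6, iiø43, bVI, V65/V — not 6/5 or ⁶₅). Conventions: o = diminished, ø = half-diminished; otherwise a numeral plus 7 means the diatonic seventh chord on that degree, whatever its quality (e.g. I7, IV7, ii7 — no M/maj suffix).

bVI

The pitches F-A-C form a major triad rooted on F.
F is the lowered sixth degree of A major (diatonic 6 would be F#). This is a major triad on the lowered sixth degree, borrowed from the parallel minor.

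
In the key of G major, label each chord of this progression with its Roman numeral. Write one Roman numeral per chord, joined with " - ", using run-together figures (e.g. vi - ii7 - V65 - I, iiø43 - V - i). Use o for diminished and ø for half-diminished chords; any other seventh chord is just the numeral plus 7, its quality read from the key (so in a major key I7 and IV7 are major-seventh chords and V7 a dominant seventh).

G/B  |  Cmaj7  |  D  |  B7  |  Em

I6 - IV7 - V - V7/vi - vi

G/B: root G is the tonic; major triad there is I6.
Cmaj7: root C is the subdominant; major seventh chord there is IV7.
D has root D, degree 5 in G major, so V.
B7: chromatic; B is V of vi, so V7/vi.
Em has root E, degree 6 in G major, so vi.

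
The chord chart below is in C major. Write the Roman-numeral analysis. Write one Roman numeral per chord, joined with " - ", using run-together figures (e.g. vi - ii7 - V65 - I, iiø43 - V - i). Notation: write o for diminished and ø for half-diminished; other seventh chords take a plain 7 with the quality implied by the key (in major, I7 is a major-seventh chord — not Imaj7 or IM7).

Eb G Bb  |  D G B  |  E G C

bIII - V64 - I6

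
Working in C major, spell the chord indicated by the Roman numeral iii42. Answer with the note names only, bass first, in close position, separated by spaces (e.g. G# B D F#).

D E G B

In C major, the third degree is E, and the diatonic chord built there is a minor seventh chord.
That chord is spelled E-G-B-D.
The figured bass 42 indicates third inversion, placing the seventh (D) in the bass: D-E-G-B.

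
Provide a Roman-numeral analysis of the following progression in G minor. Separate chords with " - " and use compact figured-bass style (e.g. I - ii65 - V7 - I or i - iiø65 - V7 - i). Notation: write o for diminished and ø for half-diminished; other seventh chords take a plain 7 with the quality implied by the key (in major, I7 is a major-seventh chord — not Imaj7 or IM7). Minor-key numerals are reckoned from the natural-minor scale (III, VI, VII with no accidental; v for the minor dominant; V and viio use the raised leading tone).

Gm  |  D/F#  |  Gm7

Gm: minor triad on G = scale degree 1 → i.
D/F#: root D is the dominant; major triad there is V6.
Gm7: minor seventh chord on G = scale degree 1 → i7.

i - V6 - i7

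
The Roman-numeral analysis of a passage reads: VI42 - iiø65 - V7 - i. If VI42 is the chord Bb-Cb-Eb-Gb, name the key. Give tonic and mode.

VI42 is given as Bb-Cb-Eb-Gb — a major seventh chord with root Cb.
Counting down 5 scale steps from Cb places the tonic on Eb; a major seventh chord on degree 6 is diatonic only in minor.

Eb minor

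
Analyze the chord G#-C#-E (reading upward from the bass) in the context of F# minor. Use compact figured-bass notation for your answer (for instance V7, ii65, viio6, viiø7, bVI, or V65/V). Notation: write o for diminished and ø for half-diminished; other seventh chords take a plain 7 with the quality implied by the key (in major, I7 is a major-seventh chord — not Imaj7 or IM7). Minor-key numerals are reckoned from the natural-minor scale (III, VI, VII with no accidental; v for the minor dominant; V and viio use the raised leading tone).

v64

The pitches C#-E-G# form a minor triad rooted on C#.
In F# minor, C# is the dominant; the diatonic minor triad there is v.
With G# in the bass the chord is in second inversion, so the figured bass is 64.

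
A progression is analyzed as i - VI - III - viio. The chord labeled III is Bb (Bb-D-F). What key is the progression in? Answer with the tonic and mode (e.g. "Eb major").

G minor

The anchor chord is a major triad on Bb, labeled III.
If Bb is scale degree 3 and the mode makes that degree carry a major triad, the tonic is G and the mode is minor.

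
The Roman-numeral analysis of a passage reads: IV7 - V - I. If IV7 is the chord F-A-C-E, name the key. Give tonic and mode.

IV7 is given as F-A-C-E — a major seventh chord with root F.
IV7 on F implies F is the subdominant; that puts the tonic at C, and the uppercase numeral fits major mode.

C major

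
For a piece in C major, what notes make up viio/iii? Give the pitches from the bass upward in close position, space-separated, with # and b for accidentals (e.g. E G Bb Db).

D# F# A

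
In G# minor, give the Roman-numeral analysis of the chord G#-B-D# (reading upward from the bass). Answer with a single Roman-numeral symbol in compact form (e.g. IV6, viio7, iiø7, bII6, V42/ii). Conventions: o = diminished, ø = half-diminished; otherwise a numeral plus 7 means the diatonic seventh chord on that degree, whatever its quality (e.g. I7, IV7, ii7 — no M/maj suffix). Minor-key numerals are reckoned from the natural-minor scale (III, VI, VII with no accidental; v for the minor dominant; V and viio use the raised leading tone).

i

Stacked in thirds the chord is G#-B-D#: a minor triad on G#.
G# is scale degree 1 in G# minor, and a minor triad on that degree is written i.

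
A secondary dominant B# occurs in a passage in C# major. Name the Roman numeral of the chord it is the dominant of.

The chord is a major triad on B#.
A dominant resolves down a perfect fifth: B# → E#. In C# major, E# is scale degree 3, i.e. iii.

iii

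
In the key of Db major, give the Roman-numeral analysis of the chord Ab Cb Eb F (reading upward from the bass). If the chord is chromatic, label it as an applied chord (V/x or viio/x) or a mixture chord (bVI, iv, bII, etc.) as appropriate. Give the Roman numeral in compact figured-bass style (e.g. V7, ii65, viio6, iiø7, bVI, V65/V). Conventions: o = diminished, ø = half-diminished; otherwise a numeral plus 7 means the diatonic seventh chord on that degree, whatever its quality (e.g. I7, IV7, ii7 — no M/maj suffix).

viiø65/IV

The pitches F-Ab-Cb-Eb form a half-diminished seventh chord rooted on F.
F sits a half step below Gb (IV in Db major); a diminished chord there is the applied leading-tone chord of IV.
With Ab in the bass the chord is in first inversion, so the figured bass is 65.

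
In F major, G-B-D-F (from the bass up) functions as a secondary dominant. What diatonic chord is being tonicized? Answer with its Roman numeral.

V

The chord is a dominant seventh chord on G.
A dominant resolves down a perfect fifth: G → C. In F major, C is scale degree 5, i.e. V.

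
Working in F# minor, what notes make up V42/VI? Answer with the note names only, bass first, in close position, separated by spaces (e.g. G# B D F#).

G A C# E

The slash means an applied dominant: we want the dominant of VI. In F# minor, VI is D major, and its dominant is built on A.
Building a dominant seventh chord on A gives A-C#-E-G.
The figured bass 42 indicates third inversion, placing the seventh (G) in the bass: G-A-C#-E.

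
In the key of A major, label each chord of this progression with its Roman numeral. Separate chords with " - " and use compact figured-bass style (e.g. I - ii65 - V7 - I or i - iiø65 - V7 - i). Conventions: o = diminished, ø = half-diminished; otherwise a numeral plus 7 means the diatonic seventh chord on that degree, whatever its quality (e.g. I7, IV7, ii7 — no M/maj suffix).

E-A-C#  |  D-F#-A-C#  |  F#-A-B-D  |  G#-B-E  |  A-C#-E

E-A-C#: major triad on A = scale degree 1 → I64.
D-F#-A-C#: root D is the subdominant; major seventh chord there is IV7.
F#-A-B-D has root B, degree 2 in A major, so ii43.
G#-B-E: root E is the dominant; major triad there is V6.
A-C#-E: major triad on A = scale degree 1 → I.

I64 - IV7 - ii43 - V6 - I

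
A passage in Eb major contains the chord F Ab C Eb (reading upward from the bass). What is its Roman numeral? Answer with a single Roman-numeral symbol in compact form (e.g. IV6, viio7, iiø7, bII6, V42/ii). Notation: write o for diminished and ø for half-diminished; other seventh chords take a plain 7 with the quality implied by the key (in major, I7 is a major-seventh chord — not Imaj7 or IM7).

Stacked in thirds the chord is F-Ab-C-Eb: a minor seventh chord on F.
F is scale degree 2 in Eb major, and a minor seventh chord on that degree is written ii7.

ii7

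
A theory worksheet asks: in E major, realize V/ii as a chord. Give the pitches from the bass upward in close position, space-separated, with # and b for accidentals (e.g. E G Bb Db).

C# E# G#

The slash means an applied dominant: we want the dominant of ii. In E major, ii is F# minor, and its dominant is built on C#.
Building a major triad on C# gives C#-E#-G#.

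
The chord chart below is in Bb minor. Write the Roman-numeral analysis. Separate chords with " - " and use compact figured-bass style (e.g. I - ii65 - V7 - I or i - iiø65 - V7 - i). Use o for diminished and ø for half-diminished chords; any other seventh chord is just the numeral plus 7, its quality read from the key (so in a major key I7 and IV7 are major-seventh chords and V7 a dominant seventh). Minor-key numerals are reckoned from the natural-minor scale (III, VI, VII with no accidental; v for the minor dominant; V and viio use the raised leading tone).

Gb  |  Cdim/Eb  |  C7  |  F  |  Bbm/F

VI - iio6 - V7/V - V - i64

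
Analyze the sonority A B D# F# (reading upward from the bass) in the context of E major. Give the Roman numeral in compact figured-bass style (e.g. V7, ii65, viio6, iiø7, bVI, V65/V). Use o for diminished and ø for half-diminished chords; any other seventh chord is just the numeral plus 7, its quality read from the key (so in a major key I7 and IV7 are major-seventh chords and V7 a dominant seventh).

Stacked in thirds the chord is B-D#-F#-A: a dominant seventh chord on B.
In E major, B is the dominant; the diatonic dominant seventh chord there is V7.
With A in the bass the chord is in third inversion, so the figured bass is 42.

V42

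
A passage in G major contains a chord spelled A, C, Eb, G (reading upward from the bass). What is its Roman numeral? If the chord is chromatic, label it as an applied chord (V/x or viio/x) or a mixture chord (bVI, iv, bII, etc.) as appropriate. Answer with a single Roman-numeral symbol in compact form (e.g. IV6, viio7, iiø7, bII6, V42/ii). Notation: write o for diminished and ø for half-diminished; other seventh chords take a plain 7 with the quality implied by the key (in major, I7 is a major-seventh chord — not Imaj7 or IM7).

The pitches A-C-Eb-G form a half-diminished seventh chord rooted on A.
A is the second degree of G major. This is the half-diminished supertonic seventh, borrowed from the parallel minor.

iiø7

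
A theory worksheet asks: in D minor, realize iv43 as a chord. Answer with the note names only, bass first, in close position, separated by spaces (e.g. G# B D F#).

The numeral's case and figure indicate a minor seventh chord. In D minor its root, scale degree 4, is G.
That chord is spelled G-Bb-D-F.
With the 43 figure the chord is in second inversion; from the bass D upward in close position it reads D-F-G-Bb.

D F G Bb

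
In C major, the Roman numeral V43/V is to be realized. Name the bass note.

The applied chord V43/V is rooted on D: D-F#-A-C.
The figure 43 means second inversion — the fifth is in the bass.

A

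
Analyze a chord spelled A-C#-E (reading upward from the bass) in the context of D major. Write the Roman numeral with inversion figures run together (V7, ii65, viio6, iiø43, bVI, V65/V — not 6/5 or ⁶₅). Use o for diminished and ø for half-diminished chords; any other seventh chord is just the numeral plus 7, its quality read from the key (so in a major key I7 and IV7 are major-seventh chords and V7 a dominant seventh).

Stacked in thirds the chord is A-C#-E: a major triad on A.
A is scale degree 5 in D major, and a major triad on that degree is written V.

V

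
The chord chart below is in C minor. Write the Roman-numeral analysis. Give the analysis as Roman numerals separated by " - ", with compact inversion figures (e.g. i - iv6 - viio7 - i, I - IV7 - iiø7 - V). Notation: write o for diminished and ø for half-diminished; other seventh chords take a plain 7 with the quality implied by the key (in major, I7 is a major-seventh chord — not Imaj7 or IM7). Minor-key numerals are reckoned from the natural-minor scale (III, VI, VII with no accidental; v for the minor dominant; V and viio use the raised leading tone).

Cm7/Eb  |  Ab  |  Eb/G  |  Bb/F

i65 - VI - III6 - VII64

Cm7/Eb: minor seventh chord on C = scale degree 1 → i65.
Ab has root Ab, degree 6 in C minor, so VI.
Eb/G has root Eb, degree 3 in C minor, so III6.
Bb/F has root Bb, degree 7 in C minor, so VII64.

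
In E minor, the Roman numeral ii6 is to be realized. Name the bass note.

A

ii in E minor has root F#; the chord is F#-A-C#.
The figure 6 means first inversion — the third is in the bass.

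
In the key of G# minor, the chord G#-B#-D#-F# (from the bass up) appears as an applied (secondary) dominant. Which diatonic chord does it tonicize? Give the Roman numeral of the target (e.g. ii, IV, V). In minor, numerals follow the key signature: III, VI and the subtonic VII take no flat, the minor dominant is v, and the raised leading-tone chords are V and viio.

iv

The chord is a dominant seventh chord on G#.
A dominant resolves down a perfect fifth: G# → C#. In G# minor, C# is scale degree 4, i.e. iv.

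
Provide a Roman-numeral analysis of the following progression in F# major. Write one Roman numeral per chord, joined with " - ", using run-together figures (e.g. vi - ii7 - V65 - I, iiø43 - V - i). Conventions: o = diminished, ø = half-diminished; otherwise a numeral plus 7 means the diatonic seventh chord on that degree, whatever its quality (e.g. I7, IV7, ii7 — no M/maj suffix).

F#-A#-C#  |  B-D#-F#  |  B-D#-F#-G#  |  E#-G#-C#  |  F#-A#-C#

F#-A#-C#: root F# is the tonic; major triad there is I.
B-D#-F#: major triad on B = scale degree 4 → IV.
B-D#-F#-G#: root G# is the supertonic; minor seventh chord there is ii65.
E#-G#-C# has root C#, degree 5 in F# major, so V6.
F#-A#-C#: major triad on F# = scale degree 1 → I.

I - IV - ii65 - V6 - I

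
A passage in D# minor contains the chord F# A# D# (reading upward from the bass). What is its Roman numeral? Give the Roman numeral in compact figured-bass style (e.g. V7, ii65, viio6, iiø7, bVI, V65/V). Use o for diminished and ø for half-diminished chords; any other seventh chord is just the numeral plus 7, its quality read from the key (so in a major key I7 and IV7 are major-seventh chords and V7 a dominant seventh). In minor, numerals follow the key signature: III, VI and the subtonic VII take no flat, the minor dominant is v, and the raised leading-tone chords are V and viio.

i6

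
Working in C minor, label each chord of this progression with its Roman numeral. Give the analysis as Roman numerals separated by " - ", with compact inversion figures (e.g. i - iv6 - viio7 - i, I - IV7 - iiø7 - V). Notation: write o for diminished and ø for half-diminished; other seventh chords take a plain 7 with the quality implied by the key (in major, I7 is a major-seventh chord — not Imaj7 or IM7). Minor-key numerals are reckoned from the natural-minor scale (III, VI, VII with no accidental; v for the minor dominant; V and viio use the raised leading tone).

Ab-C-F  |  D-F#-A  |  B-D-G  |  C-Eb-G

Ab-C-F: root F is the subdominant; minor triad there is iv6.
D-F#-A: chromatic; D is V of V, so V/V.
B-D-G: major triad on G = scale degree 5 → V6.
C-Eb-G: minor triad on C = scale degree 1 → i.

iv6 - V/V - V6 - i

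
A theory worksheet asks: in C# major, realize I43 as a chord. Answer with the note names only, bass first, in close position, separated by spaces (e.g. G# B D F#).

G# B# C# E#

The numeral's case and figure indicate a major seventh chord. In C# major its root, the tonic, is C#.
Stacking thirds from C# gives C#-E#-G#-B#.
The figured bass 43 indicates second inversion, placing the fifth (G#) in the bass: G#-B#-C#-E#.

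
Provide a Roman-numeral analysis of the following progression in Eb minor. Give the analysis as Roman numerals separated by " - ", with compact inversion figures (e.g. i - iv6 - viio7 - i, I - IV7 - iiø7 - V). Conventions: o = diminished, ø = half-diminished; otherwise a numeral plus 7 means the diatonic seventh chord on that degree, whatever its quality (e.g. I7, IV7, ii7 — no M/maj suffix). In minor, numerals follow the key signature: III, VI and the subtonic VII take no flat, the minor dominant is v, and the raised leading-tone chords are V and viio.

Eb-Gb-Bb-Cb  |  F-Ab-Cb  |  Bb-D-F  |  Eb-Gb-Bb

Eb-Gb-Bb-Cb has root Cb, degree 6 in Eb minor, so VI65.
F-Ab-Cb: root F is the supertonic; diminished triad there is iio.
Bb-D-F: root Bb is the dominant; major triad there is V.
Eb-Gb-Bb: minor triad on Eb = scale degree 1 → i.

VI65 - iio - V - i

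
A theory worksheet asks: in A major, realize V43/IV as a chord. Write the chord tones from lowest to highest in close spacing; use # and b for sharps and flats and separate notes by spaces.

E G A C#

V43/IV is a secondary dominant — the dominant seventh of IV. IV in A major is D, so the applied chord's root is A, a perfect fifth above.
Building a dominant seventh chord on A gives A-C#-E-G.
The figured bass 43 indicates second inversion, placing the fifth (E) in the bass: E-G-A-C#.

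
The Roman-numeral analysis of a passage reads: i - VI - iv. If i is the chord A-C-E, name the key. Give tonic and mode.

i is given as A-C-E — a minor triad with root A.
If A is scale degree 1 and the mode makes that degree carry a minor triad, the tonic is A and the mode is minor.

A minor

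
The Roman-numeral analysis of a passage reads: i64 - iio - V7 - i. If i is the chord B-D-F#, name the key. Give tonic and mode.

i is given as B-D-F# — a minor triad with root B.
If B is scale degree 1 and the mode makes that degree carry a minor triad, the tonic is B and the mode is minor.

B minor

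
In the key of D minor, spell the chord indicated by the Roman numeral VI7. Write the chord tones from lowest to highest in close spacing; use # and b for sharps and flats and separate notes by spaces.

Bb D F A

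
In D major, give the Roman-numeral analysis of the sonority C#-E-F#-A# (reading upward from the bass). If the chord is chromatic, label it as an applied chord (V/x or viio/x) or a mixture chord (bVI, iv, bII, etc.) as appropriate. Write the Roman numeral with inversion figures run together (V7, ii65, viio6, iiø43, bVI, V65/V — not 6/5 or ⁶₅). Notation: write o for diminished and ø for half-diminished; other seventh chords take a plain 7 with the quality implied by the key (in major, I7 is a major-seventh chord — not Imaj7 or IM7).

Stacked in thirds the chord is F#-A#-C#-E: a dominant seventh chord on F#.
F# is not a diatonic chord root with this quality in D major, but it lies a perfect fifth above B (vi), so the chord functions as an applied dominant of vi.
With C# in the bass the chord is in second inversion, so the figured bass is 43.

V43/vi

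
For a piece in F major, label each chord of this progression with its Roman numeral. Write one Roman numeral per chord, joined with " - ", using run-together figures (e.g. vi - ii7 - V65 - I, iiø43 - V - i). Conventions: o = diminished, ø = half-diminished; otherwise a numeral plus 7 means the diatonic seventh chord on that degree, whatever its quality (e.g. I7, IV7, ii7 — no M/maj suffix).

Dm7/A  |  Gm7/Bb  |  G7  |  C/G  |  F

Dm7/A: minor seventh chord on D = scale degree 6 → vi43.
Gm7/Bb: root G is the supertonic; minor seventh chord there is ii65.
G7: chromatic; G is V of V, so V7/V.
C/G: major triad on C = scale degree 5 → V64.
F: root F is the tonic; major triad there is I.

vi43 - ii65 - V7/V - V64 - I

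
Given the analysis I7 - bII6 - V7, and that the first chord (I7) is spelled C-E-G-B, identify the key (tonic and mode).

I7 is given as C-E-G-B — a major seventh chord with root C.
If C is scale degree 1 and the mode makes that degree carry a major seventh chord, the tonic is C and the mode is major.

C major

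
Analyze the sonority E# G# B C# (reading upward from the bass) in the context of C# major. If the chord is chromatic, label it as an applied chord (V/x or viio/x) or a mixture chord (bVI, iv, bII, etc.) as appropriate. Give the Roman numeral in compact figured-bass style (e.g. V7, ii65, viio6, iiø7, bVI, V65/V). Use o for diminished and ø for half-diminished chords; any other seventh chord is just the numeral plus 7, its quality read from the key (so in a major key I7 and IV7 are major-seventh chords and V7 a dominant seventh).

V65/IV

Stacked in thirds the chord is C#-E#-G#-B: a dominant seventh chord on C#.
C# is not a diatonic chord root with this quality in C# major, but it lies a perfect fifth above F# (IV), so the chord functions as an applied dominant of IV.
With E# in the bass the chord is in first inversion, so the figured bass is 65.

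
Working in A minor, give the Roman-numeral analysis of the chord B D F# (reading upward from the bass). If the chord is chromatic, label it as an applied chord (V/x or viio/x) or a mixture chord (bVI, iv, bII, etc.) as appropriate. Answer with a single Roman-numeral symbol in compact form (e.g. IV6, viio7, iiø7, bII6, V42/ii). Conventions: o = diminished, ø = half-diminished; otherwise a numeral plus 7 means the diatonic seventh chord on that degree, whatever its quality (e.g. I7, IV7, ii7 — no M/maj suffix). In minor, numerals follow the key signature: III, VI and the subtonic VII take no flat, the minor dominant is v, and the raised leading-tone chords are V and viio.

ii

Stacked in thirds the chord is B-D-F#: a minor triad on B.
B is the second degree of A minor. This is the minor supertonic, borrowed from the parallel major (the Dorian ii).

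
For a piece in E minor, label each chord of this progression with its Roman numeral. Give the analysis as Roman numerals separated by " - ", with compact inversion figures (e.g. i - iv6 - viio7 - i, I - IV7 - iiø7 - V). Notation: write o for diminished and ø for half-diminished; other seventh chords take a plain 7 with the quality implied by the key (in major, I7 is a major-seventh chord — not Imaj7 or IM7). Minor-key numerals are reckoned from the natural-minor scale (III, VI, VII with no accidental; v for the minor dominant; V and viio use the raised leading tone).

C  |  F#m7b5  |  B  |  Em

VI - iiø7 - V - i

C has root C, degree 6 in E minor, so VI.
F#m7b5: root F# is the supertonic; half-diminished seventh chord there is iiø7.
B has root B, degree 5 in E minor, so V.
Em has root E, degree 1 in E minor, so i.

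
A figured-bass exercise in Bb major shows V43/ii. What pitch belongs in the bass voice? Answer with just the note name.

The applied chord V43/ii is rooted on G: G-B-D-F.
The figure 43 means second inversion — the fifth is in the bass.

D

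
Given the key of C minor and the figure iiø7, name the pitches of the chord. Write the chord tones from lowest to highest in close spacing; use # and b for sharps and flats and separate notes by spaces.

D F Ab C

In C minor, scale degree 2 is D, and the diatonic chord built there is a half-diminished seventh chord.
Stacking thirds from D gives D-F-Ab-C.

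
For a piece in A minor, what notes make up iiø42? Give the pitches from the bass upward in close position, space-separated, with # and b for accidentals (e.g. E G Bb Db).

In A minor, scale degree 2 is B, and the diatonic chord built there is a half-diminished seventh chord.
Stacking thirds from B gives B-D-F-A.
With the 42 figure the chord is in third inversion; from the bass A upward in close position it reads A-B-D-F.

A B D F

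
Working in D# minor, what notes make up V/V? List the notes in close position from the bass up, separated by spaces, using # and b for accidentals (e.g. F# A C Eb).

E# G## B#

The slash means an applied dominant: we want the dominant of V. In D# minor, V is A# major, and its dominant is built on E#.
Building a major triad on E# gives E#-G##-B#.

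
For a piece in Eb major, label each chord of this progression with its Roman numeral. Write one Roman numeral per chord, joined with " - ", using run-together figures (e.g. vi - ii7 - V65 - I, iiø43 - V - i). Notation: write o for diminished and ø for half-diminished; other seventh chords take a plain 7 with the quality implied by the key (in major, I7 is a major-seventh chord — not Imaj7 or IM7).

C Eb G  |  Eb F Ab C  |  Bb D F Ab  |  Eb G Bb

C-Eb-G has root C, degree 6 in Eb major, so vi.
Eb-F-Ab-C: root F is the supertonic; minor seventh chord there is ii42.
Bb-D-F-Ab: root Bb is the dominant; dominant seventh chord there is V7.
Eb-G-Bb: root Eb is the tonic; major triad there is I.

vi - ii42 - V7 - I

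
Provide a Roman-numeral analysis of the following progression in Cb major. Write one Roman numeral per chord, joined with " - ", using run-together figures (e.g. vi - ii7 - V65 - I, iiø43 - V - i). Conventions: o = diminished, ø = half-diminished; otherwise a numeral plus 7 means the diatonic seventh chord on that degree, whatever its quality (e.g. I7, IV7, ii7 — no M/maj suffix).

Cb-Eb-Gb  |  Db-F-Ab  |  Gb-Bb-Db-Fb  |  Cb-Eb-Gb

I - V/V - V7 - I

Cb-Eb-Gb: root Cb is the tonic; major triad there is I.
Db-F-Ab: chromatic; Db is V of V, so V/V.
Gb-Bb-Db-Fb has root Gb, degree 5 in Cb major, so V7.
Cb-Eb-Gb has root Cb, degree 1 in Cb major, so I.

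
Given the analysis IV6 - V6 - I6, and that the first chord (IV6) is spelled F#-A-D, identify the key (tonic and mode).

A major

The anchor chord is a major triad on D, labeled IV6.
IV6 on D implies D is the subdominant; that puts the tonic at A, and the uppercase numeral fits major mode.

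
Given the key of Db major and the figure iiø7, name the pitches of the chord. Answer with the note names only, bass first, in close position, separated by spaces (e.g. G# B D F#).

Scale degree 2 in Db major is Eb; here the chord built on it is altered to a half-diminished seventh chord. iiø7 is the half-diminished supertonic seventh, borrowed from the parallel minor.
So the chord is Eb-Gb-Bbb-Db.

Eb Gb Bbb Db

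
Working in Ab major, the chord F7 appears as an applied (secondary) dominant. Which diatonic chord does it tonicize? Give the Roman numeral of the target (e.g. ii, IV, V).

ii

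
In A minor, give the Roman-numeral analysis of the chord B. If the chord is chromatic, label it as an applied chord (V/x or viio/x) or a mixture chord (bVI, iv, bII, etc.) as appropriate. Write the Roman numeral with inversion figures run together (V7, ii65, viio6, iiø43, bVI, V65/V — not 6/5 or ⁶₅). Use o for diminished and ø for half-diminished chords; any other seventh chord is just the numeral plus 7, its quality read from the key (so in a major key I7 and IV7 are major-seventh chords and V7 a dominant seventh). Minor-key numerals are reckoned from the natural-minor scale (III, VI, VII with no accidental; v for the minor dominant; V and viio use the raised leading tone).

V/V

Stacked in thirds the chord is B-D#-F#: a major triad on B.
B is not a diatonic chord root with this quality in A minor, but it lies a perfect fifth above E (V), so the chord functions as an applied dominant of V.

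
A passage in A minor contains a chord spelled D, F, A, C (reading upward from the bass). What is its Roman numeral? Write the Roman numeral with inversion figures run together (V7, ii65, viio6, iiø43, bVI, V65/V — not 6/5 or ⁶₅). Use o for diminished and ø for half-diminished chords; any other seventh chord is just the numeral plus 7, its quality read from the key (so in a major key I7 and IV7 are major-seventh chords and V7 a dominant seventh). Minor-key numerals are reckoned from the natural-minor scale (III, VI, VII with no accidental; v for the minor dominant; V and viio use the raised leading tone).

iv7

Stacked in thirds the chord is D-F-A-C: a minor seventh chord on D.
D is scale degree 4 in A minor, and a minor seventh chord on that degree is written iv7.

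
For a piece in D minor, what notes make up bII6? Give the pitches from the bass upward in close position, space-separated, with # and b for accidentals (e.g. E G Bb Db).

G Bb Eb

bII6 is the Neapolitan sixth — a major triad on the lowered second degree, here in its customary first inversion. In D minor that root is Eb.
So the chord is Eb-G-Bb, a major triad.
The figured bass 6 indicates first inversion, placing the third (G) in the bass: G-Bb-Eb.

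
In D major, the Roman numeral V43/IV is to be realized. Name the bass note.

The applied chord V43/IV is rooted on D: D-F#-A-C.
The figure 43 means second inversion — the fifth is in the bass.

A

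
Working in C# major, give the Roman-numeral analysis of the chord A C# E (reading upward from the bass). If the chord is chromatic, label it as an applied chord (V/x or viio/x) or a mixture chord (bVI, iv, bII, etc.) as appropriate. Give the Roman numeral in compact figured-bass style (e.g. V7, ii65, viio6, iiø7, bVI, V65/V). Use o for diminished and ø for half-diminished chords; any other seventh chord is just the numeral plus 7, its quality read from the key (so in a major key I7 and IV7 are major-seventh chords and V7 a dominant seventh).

bVI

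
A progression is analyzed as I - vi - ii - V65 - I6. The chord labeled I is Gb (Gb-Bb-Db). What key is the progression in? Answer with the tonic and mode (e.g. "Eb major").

The anchor chord is a major triad on Gb, labeled I.
If Gb is scale degree 1 and the mode makes that degree carry a major triad, the tonic is Gb and the mode is major.

Gb major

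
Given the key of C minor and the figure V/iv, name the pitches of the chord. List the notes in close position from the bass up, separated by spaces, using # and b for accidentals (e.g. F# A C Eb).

C E G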